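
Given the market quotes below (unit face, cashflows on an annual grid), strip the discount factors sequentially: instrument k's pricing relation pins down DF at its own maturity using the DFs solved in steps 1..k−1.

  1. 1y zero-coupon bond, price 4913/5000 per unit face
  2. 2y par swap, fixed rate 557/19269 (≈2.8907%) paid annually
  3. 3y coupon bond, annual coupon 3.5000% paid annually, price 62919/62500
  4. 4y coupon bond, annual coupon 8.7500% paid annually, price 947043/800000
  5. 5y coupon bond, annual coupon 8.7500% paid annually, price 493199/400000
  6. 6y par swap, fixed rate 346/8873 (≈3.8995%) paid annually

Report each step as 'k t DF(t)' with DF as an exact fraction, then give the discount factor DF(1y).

step 1 [1y] zero: DF = P = 4913/5000 ≈ 0.982600
step 2 [2y] swap r/1=557/19269: DF=(1 − 557/19269·(0.982600))/(1+557/19269) = 9443/10000 ≈ 0.944300
step 3 [3y] bond c/1=7/200: DF=(62919/62500 − 7/200·(0.982600+0.944300))/(1+7/200) = 363/400 ≈ 0.907500
step 4 [4y] bond c/1=7/80: DF=(947043/800000 − 7/80·(0.982600+0.944300+0.907500))/(1+7/80) = 1721/2000 ≈ 0.860500
step 5 [5y] bond c/1=7/80: DF=(493199/400000 − 7/80·(0.982600+0.944300+0.907500+0.860500))/(1+7/80) = 1673/2000 ≈ 0.836500
step 6 [6y] swap r/1=346/8873: DF=(1 − 346/8873·(0.982600+0.944300+0.907500+0.860500+0.836500))/(1+346/8873) = 1981/2500 ≈ 0.792400

1 1 4913/5000
2 2 9443/10000
3 3 363/400
4 4 1721/2000
5 5 1673/2000
6 6 1981/2500
DF(1y) = 4913/5000 ≈ 0.982600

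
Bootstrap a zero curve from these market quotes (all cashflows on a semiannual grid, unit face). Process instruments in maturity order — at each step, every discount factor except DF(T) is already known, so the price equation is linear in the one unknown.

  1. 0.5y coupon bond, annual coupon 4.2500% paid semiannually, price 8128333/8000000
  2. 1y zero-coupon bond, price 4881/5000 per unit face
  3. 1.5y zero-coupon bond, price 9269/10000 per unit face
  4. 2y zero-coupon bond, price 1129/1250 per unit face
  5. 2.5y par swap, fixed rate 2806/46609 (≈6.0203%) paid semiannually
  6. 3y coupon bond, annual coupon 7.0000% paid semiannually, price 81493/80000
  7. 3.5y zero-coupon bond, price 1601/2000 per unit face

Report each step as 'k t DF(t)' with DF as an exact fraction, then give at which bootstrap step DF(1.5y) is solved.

1 1/2 9949/10000
2 1 4881/5000
3 3/2 9269/10000
4 2 1129/1250
5 5/2 8597/10000
6 3 4133/5000
7 7/2 1601/2000
DF(1.5y) is solved at step 3

step 1 [0.5y] bond c/2=17/800: DF=(8128333/8000000 − 17/800·(0))/(1+17/800) = 9949/10000 ≈ 0.994900
step 2 [1y] zero: DF = P = 4881/5000 ≈ 0.976200
step 3 [1.5y] zero: DF = P = 9269/10000 ≈ 0.926900
step 4 [2y] zero: DF = P = 1129/1250 ≈ 0.903200
step 5 [2.5y] swap r/2=1403/46609: DF=(1 − 1403/46609·(0.994900+0.976200+0.926900+0.903200))/(1+1403/46609) = 8597/10000 ≈ 0.859700
step 6 [3y] bond c/2=7/200: DF=(81493/80000 − 7/200·(0.994900+0.976200+0.926900+0.903200+0.859700))/(1+7/200) = 4133/5000 ≈ 0.826600
step 7 [3.5y] zero: DF = P = 1601/2000 ≈ 0.800500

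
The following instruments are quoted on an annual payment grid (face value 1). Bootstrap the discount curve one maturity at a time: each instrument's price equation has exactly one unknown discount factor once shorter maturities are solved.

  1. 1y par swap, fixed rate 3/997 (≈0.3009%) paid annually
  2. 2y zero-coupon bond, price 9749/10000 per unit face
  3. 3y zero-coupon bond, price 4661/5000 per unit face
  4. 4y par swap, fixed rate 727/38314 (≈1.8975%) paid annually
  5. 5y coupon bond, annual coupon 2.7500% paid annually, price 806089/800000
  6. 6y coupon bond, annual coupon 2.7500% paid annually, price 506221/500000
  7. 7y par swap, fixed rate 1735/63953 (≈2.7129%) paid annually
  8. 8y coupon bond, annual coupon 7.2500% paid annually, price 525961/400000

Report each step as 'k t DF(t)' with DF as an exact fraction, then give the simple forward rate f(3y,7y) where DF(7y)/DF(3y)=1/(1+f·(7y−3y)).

1 1 997/1000
2 2 9749/10000
3 3 4661/5000
4 4 9273/10000
5 5 8781/10000
6 6 8593/10000
7 7 1653/2000
8 8 7937/10000
f(3y,7y) = ((4661/5000)/(1653/2000) − 1)/(4) = 1057/33060 ≈ 3.1972%

step 1 [1y] swap r/1=3/997: DF=(1 − 3/997·(0))/(1+3/997) = 997/1000 ≈ 0.997000
step 2 [2y] zero: DF = P = 9749/10000 ≈ 0.974900
step 3 [3y] zero: DF = P = 4661/5000 ≈ 0.932200
step 4 [4y] swap r/1=727/38314: DF=(1 − 727/38314·(0.997000+0.974900+0.932200))/(1+727/38314) = 9273/10000 ≈ 0.927300
step 5 [5y] bond c/1=11/400: DF=(806089/800000 − 11/400·(0.997000+0.974900+0.932200+0.927300))/(1+11/400) = 8781/10000 ≈ 0.878100
step 6 [6y] bond c/1=11/400: DF=(506221/500000 − 11/400·(0.997000+0.974900+0.932200+0.927300+0.878100))/(1+11/400) = 8593/10000 ≈ 0.859300
step 7 [7y] swap r/1=1735/63953: DF=(1 − 1735/63953·(0.997000+0.974900+0.932200+0.927300+0.878100+0.859300))/(1+1735/63953) = 1653/2000 ≈ 0.826500
step 8 [8y] bond c/1=29/400: DF=(525961/400000 − 29/400·(0.997000+0.974900+0.932200+0.927300+0.878100+0.859300+0.826500))/(1+29/400) = 7937/10000 ≈ 0.793700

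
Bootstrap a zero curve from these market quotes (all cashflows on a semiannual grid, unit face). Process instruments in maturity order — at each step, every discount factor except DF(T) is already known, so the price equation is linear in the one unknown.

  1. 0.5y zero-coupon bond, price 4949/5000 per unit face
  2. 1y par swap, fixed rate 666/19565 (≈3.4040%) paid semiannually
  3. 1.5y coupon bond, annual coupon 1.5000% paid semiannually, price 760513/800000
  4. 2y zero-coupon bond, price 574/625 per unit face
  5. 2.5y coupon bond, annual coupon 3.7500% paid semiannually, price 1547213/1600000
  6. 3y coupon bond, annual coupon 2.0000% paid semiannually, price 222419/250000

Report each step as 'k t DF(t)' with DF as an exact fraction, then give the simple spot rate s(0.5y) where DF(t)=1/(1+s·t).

step 1 [0.5y] zero: DF = P = 4949/5000 ≈ 0.989800
step 2 [1y] swap r/2=333/19565: DF=(1 − 333/19565·(0.989800))/(1+333/19565) = 9667/10000 ≈ 0.966700
step 3 [1.5y] bond c/2=3/400: DF=(760513/800000 − 3/400·(0.989800+0.966700))/(1+3/400) = 929/1000 ≈ 0.929000
step 4 [2y] zero: DF = P = 574/625 ≈ 0.918400
step 5 [2.5y] bond c/2=3/160: DF=(1547213/1600000 − 3/160·(0.989800+0.966700+0.929000+0.918400))/(1+3/160) = 1099/1250 ≈ 0.879200
step 6 [3y] bond c/2=1/100: DF=(222419/250000 − 1/100·(0.989800+0.966700+0.929000+0.918400+0.879200))/(1+1/100) = 1669/2000 ≈ 0.834500

1 1/2 4949/5000
2 1 9667/10000
3 3/2 929/1000
4 2 574/625
5 5/2 1099/1250
6 3 1669/2000
s(0.5y) = (1/(4949/5000) − 1)/(1/2) = 102/4949 ≈ 2.0610%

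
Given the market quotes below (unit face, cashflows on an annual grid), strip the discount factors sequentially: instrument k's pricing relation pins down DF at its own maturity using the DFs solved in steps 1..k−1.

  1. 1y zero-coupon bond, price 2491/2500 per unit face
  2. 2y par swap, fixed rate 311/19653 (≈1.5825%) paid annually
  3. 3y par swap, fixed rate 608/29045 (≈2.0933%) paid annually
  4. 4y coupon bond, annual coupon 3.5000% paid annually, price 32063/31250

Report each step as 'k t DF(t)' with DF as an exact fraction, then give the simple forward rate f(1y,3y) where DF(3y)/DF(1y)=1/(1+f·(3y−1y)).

1 1 2491/2500
2 2 9689/10000
3 3 587/625
4 4 8931/10000
f(1y,3y) = ((2491/2500)/(587/625) − 1)/(2) = 143/4696 ≈ 3.0451%

step 1 [1y] zero: DF = P = 2491/2500 ≈ 0.996400
step 2 [2y] swap r/1=311/19653: DF=(1 − 311/19653·(0.996400))/(1+311/19653) = 9689/10000 ≈ 0.968900
step 3 [3y] swap r/1=608/29045: DF=(1 − 608/29045·(0.996400+0.968900))/(1+608/29045) = 587/625 ≈ 0.939200
step 4 [4y] bond c/1=7/200: DF=(32063/31250 − 7/200·(0.996400+0.968900+0.939200))/(1+7/200) = 8931/10000 ≈ 0.893100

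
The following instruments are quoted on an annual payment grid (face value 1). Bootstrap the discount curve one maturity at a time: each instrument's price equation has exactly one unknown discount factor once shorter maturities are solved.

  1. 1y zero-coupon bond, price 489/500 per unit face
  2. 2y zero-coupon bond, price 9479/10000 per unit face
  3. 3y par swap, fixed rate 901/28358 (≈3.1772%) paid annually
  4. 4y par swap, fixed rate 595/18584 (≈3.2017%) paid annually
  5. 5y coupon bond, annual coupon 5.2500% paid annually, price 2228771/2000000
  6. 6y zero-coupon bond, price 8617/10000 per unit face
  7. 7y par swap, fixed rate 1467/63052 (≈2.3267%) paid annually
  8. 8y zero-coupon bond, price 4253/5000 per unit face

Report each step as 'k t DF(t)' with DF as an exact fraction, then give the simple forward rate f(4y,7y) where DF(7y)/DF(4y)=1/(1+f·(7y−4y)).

1 1 489/500
2 2 9479/10000
3 3 9099/10000
4 4 881/1000
5 5 4367/5000
6 6 8617/10000
7 7 8533/10000
8 8 4253/5000
f(4y,7y) = ((881/1000)/(8533/10000) − 1)/(3) = 277/25599 ≈ 1.0821%

step 1 [1y] zero: DF = P = 489/500 ≈ 0.978000
step 2 [2y] zero: DF = P = 9479/10000 ≈ 0.947900
step 3 [3y] swap r/1=901/28358: DF=(1 − 901/28358·(0.978000+0.947900))/(1+901/28358) = 9099/10000 ≈ 0.909900
step 4 [4y] swap r/1=595/18584: DF=(1 − 595/18584·(0.978000+0.947900+0.909900))/(1+595/18584) = 881/1000 ≈ 0.881000
step 5 [5y] bond c/1=21/400: DF=(2228771/2000000 − 21/400·(0.978000+0.947900+0.909900+0.881000))/(1+21/400) = 4367/5000 ≈ 0.873400
step 6 [6y] zero: DF = P = 8617/10000 ≈ 0.861700
step 7 [7y] swap r/1=1467/63052: DF=(1 − 1467/63052·(0.978000+0.947900+0.909900+0.881000+0.873400+0.861700))/(1+1467/63052) = 8533/10000 ≈ 0.853300
step 8 [8y] zero: DF = P = 4253/5000 ≈ 0.850600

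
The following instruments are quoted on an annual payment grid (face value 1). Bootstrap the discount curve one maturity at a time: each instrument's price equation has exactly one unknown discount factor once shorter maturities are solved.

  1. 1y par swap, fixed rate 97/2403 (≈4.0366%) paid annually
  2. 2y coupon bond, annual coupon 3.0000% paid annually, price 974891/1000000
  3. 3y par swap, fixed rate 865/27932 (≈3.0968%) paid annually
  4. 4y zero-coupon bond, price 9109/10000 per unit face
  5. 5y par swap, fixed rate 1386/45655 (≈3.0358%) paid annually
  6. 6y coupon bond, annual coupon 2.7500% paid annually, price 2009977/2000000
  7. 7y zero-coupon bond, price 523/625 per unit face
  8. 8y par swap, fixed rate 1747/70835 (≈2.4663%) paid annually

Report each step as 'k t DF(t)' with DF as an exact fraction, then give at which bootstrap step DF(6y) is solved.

1 1 2403/2500
2 2 1837/2000
3 3 1827/2000
4 4 9109/10000
5 5 4307/5000
6 6 8559/10000
7 7 523/625
8 8 8253/10000
DF(6y) is solved at step 6

step 1 [1y] swap r/1=97/2403: DF=(1 − 97/2403·(0))/(1+97/2403) = 2403/2500 ≈ 0.961200
step 2 [2y] bond c/1=3/100: DF=(974891/1000000 − 3/100·(0.961200))/(1+3/100) = 1837/2000 ≈ 0.918500
step 3 [3y] swap r/1=865/27932: DF=(1 − 865/27932·(0.961200+0.918500))/(1+865/27932) = 1827/2000 ≈ 0.913500
step 4 [4y] zero: DF = P = 9109/10000 ≈ 0.910900
step 5 [5y] swap r/1=1386/45655: DF=(1 − 1386/45655·(0.961200+0.918500+0.913500+0.910900))/(1+1386/45655) = 4307/5000 ≈ 0.861400
step 6 [6y] bond c/1=11/400: DF=(2009977/2000000 − 11/400·(0.961200+0.918500+0.913500+0.910900+0.861400))/(1+11/400) = 8559/10000 ≈ 0.855900
step 7 [7y] zero: DF = P = 523/625 ≈ 0.836800
step 8 [8y] swap r/1=1747/70835: DF=(1 − 1747/70835·(0.961200+0.918500+0.913500+0.910900+0.861400+0.855900+0.836800))/(1+1747/70835) = 8253/10000 ≈ 0.825300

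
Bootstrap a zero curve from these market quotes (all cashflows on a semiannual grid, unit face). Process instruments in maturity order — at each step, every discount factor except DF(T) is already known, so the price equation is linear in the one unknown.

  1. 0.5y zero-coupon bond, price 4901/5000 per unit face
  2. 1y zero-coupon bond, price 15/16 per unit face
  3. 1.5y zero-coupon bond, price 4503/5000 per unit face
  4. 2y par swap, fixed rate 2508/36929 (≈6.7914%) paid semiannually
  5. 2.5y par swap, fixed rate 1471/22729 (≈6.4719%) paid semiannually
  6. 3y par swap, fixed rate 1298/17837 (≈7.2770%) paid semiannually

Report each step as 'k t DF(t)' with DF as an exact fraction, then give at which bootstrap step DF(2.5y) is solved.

1 1/2 4901/5000
2 1 15/16
3 3/2 4503/5000
4 2 4373/5000
5 5/2 8529/10000
6 3 8053/10000
DF(2.5y) is solved at step 5

step 1 [0.5y] zero: DF = P = 4901/5000 ≈ 0.980200
step 2 [1y] zero: DF = P = 15/16 ≈ 0.937500
step 3 [1.5y] zero: DF = P = 4503/5000 ≈ 0.900600
step 4 [2y] swap r/2=1254/36929: DF=(1 − 1254/36929·(0.980200+0.937500+0.900600))/(1+1254/36929) = 4373/5000 ≈ 0.874600
step 5 [2.5y] swap r/2=1471/45458: DF=(1 − 1471/45458·(0.980200+0.937500+0.900600+0.874600))/(1+1471/45458) = 8529/10000 ≈ 0.852900
step 6 [3y] swap r/2=649/17837: DF=(1 − 649/17837·(0.980200+0.937500+0.900600+0.874600+0.852900))/(1+649/17837) = 8053/10000 ≈ 0.805300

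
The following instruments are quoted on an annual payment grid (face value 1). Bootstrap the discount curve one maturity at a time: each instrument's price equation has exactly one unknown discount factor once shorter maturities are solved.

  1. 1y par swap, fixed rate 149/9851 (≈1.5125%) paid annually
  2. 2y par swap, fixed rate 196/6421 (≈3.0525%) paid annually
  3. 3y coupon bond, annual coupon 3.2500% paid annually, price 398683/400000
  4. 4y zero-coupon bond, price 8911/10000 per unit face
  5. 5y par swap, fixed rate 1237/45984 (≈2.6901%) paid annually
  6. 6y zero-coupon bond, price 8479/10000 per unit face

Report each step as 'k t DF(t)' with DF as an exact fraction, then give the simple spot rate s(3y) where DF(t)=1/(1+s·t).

1 1 9851/10000
2 2 2353/2500
3 3 9047/10000
4 4 8911/10000
5 5 8763/10000
6 6 8479/10000
s(3y) = (1/(9047/10000) − 1)/(3) = 953/27141 ≈ 3.5113%

step 1 [1y] swap r/1=149/9851: DF=(1 − 149/9851·(0))/(1+149/9851) = 9851/10000 ≈ 0.985100
step 2 [2y] swap r/1=196/6421: DF=(1 − 196/6421·(0.985100))/(1+196/6421) = 2353/2500 ≈ 0.941200
step 3 [3y] bond c/1=13/400: DF=(398683/400000 − 13/400·(0.985100+0.941200))/(1+13/400) = 9047/10000 ≈ 0.904700
step 4 [4y] zero: DF = P = 8911/10000 ≈ 0.891100
step 5 [5y] swap r/1=1237/45984: DF=(1 − 1237/45984·(0.985100+0.941200+0.904700+0.891100))/(1+1237/45984) = 8763/10000 ≈ 0.876300
step 6 [6y] zero: DF = P = 8479/10000 ≈ 0.847900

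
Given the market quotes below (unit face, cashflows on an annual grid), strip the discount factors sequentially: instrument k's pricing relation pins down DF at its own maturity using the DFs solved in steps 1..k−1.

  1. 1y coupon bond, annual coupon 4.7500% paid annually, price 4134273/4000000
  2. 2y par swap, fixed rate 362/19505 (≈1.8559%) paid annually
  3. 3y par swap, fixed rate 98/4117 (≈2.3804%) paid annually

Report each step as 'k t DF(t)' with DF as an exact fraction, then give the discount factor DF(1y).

step 1 [1y] bond c/1=19/400: DF=(4134273/4000000 − 19/400·(0))/(1+19/400) = 9867/10000 ≈ 0.986700
step 2 [2y] swap r/1=362/19505: DF=(1 − 362/19505·(0.986700))/(1+362/19505) = 4819/5000 ≈ 0.963800
step 3 [3y] swap r/1=98/4117: DF=(1 − 98/4117·(0.986700+0.963800))/(1+98/4117) = 4657/5000 ≈ 0.931400

1 1 9867/10000
2 2 4819/5000
3 3 4657/5000
DF(1y) = 9867/10000 ≈ 0.986700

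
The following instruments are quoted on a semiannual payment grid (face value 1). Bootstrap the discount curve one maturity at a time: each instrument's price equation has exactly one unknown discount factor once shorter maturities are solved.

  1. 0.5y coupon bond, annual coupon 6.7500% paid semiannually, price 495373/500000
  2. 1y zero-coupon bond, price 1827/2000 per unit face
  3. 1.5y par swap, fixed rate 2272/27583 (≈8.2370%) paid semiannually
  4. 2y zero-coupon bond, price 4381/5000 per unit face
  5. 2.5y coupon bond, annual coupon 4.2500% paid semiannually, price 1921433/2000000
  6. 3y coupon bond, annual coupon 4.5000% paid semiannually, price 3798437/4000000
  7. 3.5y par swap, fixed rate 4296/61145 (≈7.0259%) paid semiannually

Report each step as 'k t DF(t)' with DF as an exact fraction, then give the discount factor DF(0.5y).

step 1 [0.5y] bond c/2=27/800: DF=(495373/500000 − 27/800·(0))/(1+27/800) = 599/625 ≈ 0.958400
step 2 [1y] zero: DF = P = 1827/2000 ≈ 0.913500
step 3 [1.5y] swap r/2=1136/27583: DF=(1 − 1136/27583·(0.958400+0.913500))/(1+1136/27583) = 554/625 ≈ 0.886400
step 4 [2y] zero: DF = P = 4381/5000 ≈ 0.876200
step 5 [2.5y] bond c/2=17/800: DF=(1921433/2000000 − 17/800·(0.958400+0.913500+0.886400+0.876200))/(1+17/800) = 8651/10000 ≈ 0.865100
step 6 [3y] bond c/2=9/400: DF=(3798437/4000000 − 9/400·(0.958400+0.913500+0.886400+0.876200+0.865100))/(1+9/400) = 8297/10000 ≈ 0.829700
step 7 [3.5y] swap r/2=2148/61145: DF=(1 − 2148/61145·(0.958400+0.913500+0.886400+0.876200+0.865100+0.829700))/(1+2148/61145) = 1963/2500 ≈ 0.785200

1 1/2 599/625
2 1 1827/2000
3 3/2 554/625
4 2 4381/5000
5 5/2 8651/10000
6 3 8297/10000
7 7/2 1963/2500
DF(0.5y) = 599/625 ≈ 0.958400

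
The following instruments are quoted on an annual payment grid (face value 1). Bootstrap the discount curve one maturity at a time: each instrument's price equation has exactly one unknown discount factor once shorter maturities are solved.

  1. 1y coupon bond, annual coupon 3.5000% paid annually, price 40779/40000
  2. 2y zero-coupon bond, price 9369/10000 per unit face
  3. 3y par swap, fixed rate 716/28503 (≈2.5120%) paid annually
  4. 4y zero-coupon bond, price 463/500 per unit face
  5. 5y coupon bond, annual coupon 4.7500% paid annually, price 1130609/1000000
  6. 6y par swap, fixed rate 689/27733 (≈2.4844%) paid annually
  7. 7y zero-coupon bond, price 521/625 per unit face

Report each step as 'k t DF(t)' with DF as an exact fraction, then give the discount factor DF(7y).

1 1 197/200
2 2 9369/10000
3 3 2321/2500
4 4 463/500
5 5 9081/10000
6 6 4311/5000
7 7 521/625
DF(7y) = 521/625 ≈ 0.833600

step 1 [1y] bond c/1=7/200: DF=(40779/40000 − 7/200·(0))/(1+7/200) = 197/200 ≈ 0.985000
step 2 [2y] zero: DF = P = 9369/10000 ≈ 0.936900
step 3 [3y] swap r/1=716/28503: DF=(1 − 716/28503·(0.985000+0.936900))/(1+716/28503) = 2321/2500 ≈ 0.928400
step 4 [4y] zero: DF = P = 463/500 ≈ 0.926000
step 5 [5y] bond c/1=19/400: DF=(1130609/1000000 − 19/400·(0.985000+0.936900+0.928400+0.926000))/(1+19/400) = 9081/10000 ≈ 0.908100
step 6 [6y] swap r/1=689/27733: DF=(1 − 689/27733·(0.985000+0.936900+0.928400+0.926000+0.908100))/(1+689/27733) = 4311/5000 ≈ 0.862200
step 7 [7y] zero: DF = P = 521/625 ≈ 0.833600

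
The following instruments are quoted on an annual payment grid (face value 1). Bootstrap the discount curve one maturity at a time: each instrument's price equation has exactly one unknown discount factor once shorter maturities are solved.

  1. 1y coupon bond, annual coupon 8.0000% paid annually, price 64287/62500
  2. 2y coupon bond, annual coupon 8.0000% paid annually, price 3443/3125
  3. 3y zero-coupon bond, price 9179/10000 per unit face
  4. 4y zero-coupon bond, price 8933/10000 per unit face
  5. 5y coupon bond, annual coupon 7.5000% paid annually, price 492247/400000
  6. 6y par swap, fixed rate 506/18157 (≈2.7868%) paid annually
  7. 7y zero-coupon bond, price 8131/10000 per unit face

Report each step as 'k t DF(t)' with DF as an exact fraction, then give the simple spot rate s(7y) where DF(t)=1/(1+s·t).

step 1 [1y] bond c/1=2/25: DF=(64287/62500 − 2/25·(0))/(1+2/25) = 2381/2500 ≈ 0.952400
step 2 [2y] bond c/1=2/25: DF=(3443/3125 − 2/25·(0.952400))/(1+2/25) = 1187/1250 ≈ 0.949600
step 3 [3y] zero: DF = P = 9179/10000 ≈ 0.917900
step 4 [4y] zero: DF = P = 8933/10000 ≈ 0.893300
step 5 [5y] bond c/1=3/40: DF=(492247/400000 − 3/40·(0.952400+0.949600+0.917900+0.893300))/(1+3/40) = 8857/10000 ≈ 0.885700
step 6 [6y] swap r/1=506/18157: DF=(1 − 506/18157·(0.952400+0.949600+0.917900+0.893300+0.885700))/(1+506/18157) = 4241/5000 ≈ 0.848200
step 7 [7y] zero: DF = P = 8131/10000 ≈ 0.813100

1 1 2381/2500
2 2 1187/1250
3 3 9179/10000
4 4 8933/10000
5 5 8857/10000
6 6 4241/5000
7 7 8131/10000
s(7y) = (1/(8131/10000) − 1)/(7) = 267/8131 ≈ 3.2837%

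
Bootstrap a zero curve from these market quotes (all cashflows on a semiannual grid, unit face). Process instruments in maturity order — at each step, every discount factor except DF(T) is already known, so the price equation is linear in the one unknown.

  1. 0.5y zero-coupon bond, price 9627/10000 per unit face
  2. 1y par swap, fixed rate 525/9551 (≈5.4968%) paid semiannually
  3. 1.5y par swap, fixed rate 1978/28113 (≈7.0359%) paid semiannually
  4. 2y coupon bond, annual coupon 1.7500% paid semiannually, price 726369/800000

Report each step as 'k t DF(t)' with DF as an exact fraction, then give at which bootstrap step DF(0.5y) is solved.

step 1 [0.5y] zero: DF = P = 9627/10000 ≈ 0.962700
step 2 [1y] swap r/2=525/19102: DF=(1 − 525/19102·(0.962700))/(1+525/19102) = 379/400 ≈ 0.947500
step 3 [1.5y] swap r/2=989/28113: DF=(1 − 989/28113·(0.962700+0.947500))/(1+989/28113) = 9011/10000 ≈ 0.901100
step 4 [2y] bond c/2=7/800: DF=(726369/800000 − 7/800·(0.962700+0.947500+0.901100))/(1+7/800) = 8757/10000 ≈ 0.875700

1 1/2 9627/10000
2 1 379/400
3 3/2 9011/10000
4 2 8757/10000
DF(0.5y) is solved at step 1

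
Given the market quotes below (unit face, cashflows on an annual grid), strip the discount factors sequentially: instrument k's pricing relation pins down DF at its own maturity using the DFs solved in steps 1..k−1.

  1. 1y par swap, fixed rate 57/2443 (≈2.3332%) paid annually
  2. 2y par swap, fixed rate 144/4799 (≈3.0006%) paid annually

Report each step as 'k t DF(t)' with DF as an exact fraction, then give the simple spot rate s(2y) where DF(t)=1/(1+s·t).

step 1 [1y] swap r/1=57/2443: DF=(1 − 57/2443·(0))/(1+57/2443) = 2443/2500 ≈ 0.977200
step 2 [2y] swap r/1=144/4799: DF=(1 − 144/4799·(0.977200))/(1+144/4799) = 589/625 ≈ 0.942400

1 1 2443/2500
2 2 589/625
s(2y) = (1/(589/625) − 1)/(2) = 18/589 ≈ 3.0560%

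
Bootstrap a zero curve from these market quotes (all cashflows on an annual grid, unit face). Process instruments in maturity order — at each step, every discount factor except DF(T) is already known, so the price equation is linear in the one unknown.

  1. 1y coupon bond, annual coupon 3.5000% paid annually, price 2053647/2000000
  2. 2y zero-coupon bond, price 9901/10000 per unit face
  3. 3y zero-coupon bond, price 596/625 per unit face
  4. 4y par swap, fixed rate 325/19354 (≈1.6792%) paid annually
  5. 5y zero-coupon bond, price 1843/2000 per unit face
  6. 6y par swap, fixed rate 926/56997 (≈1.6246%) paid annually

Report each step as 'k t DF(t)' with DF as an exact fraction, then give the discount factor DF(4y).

1 1 9921/10000
2 2 9901/10000
3 3 596/625
4 4 187/200
5 5 1843/2000
6 6 4537/5000
DF(4y) = 187/200 ≈ 0.935000

step 1 [1y] bond c/1=7/200: DF=(2053647/2000000 − 7/200·(0))/(1+7/200) = 9921/10000 ≈ 0.992100
step 2 [2y] zero: DF = P = 9901/10000 ≈ 0.990100
step 3 [3y] zero: DF = P = 596/625 ≈ 0.953600
step 4 [4y] swap r/1=325/19354: DF=(1 − 325/19354·(0.992100+0.990100+0.953600))/(1+325/19354) = 187/200 ≈ 0.935000
step 5 [5y] zero: DF = P = 1843/2000 ≈ 0.921500
step 6 [6y] swap r/1=926/56997: DF=(1 − 926/56997·(0.992100+0.990100+0.953600+0.935000+0.921500))/(1+926/56997) = 4537/5000 ≈ 0.907400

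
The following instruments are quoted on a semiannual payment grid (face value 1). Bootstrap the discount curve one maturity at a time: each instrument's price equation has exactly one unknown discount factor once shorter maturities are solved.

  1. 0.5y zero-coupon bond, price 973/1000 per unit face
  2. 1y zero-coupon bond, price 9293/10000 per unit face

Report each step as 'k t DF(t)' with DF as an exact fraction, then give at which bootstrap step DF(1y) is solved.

step 1 [0.5y] zero: DF = P = 973/1000 ≈ 0.973000
step 2 [1y] zero: DF = P = 9293/10000 ≈ 0.929300

1 1/2 973/1000
2 1 9293/10000
DF(1y) is solved at step 2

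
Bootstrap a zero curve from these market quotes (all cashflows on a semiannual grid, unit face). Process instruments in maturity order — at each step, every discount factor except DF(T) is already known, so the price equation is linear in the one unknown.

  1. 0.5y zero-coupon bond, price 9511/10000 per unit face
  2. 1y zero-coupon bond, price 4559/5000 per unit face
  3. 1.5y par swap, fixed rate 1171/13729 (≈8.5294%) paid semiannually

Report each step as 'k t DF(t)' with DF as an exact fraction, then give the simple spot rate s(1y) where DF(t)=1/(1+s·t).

1 1/2 9511/10000
2 1 4559/5000
3 3/2 8829/10000
s(1y) = (1/(4559/5000) − 1)/(1) = 441/4559 ≈ 9.6732%

step 1 [0.5y] zero: DF = P = 9511/10000 ≈ 0.951100
step 2 [1y] zero: DF = P = 4559/5000 ≈ 0.911800
step 3 [1.5y] swap r/2=1171/27458: DF=(1 − 1171/27458·(0.951100+0.911800))/(1+1171/27458) = 8829/10000 ≈ 0.882900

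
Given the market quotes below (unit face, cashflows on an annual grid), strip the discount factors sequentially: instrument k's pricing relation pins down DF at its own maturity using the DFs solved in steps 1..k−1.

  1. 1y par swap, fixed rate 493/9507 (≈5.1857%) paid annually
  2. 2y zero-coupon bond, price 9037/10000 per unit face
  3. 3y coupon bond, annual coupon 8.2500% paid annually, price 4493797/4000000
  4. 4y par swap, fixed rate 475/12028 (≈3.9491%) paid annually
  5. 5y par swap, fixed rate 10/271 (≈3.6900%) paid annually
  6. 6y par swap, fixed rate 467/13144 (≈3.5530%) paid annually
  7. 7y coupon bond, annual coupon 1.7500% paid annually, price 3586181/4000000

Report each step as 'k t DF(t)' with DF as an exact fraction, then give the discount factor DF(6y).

step 1 [1y] swap r/1=493/9507: DF=(1 − 493/9507·(0))/(1+493/9507) = 9507/10000 ≈ 0.950700
step 2 [2y] zero: DF = P = 9037/10000 ≈ 0.903700
step 3 [3y] bond c/1=33/400: DF=(4493797/4000000 − 33/400·(0.950700+0.903700))/(1+33/400) = 1793/2000 ≈ 0.896500
step 4 [4y] swap r/1=475/12028: DF=(1 − 475/12028·(0.950700+0.903700+0.896500))/(1+475/12028) = 343/400 ≈ 0.857500
step 5 [5y] swap r/1=10/271: DF=(1 − 10/271·(0.950700+0.903700+0.896500+0.857500))/(1+10/271) = 209/250 ≈ 0.836000
step 6 [6y] swap r/1=467/13144: DF=(1 − 467/13144·(0.950700+0.903700+0.896500+0.857500+0.836000))/(1+467/13144) = 2033/2500 ≈ 0.813200
step 7 [7y] bond c/1=7/400: DF=(3586181/4000000 − 7/400·(0.950700+0.903700+0.896500+0.857500+0.836000+0.813200))/(1+7/400) = 7907/10000 ≈ 0.790700

1 1 9507/10000
2 2 9037/10000
3 3 1793/2000
4 4 343/400
5 5 209/250
6 6 2033/2500
7 7 7907/10000
DF(6y) = 2033/2500 ≈ 0.813200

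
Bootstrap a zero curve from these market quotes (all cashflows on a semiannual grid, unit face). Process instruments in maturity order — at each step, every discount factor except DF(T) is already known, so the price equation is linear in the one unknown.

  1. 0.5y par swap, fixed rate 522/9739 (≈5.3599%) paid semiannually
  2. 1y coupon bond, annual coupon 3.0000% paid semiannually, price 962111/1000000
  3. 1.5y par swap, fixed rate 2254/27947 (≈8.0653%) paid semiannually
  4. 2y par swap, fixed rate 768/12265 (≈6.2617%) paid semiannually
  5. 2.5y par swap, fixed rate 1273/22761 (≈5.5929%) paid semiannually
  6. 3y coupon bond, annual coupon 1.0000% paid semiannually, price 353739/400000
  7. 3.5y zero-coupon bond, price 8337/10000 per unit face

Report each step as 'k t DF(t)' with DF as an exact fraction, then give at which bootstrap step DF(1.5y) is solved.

1 1/2 9739/10000
2 1 1867/2000
3 3/2 8873/10000
4 2 553/625
5 5/2 8727/10000
6 3 8573/10000
7 7/2 8337/10000
DF(1.5y) is solved at step 3

step 1 [0.5y] swap r/2=261/9739: DF=(1 − 261/9739·(0))/(1+261/9739) = 9739/10000 ≈ 0.973900
step 2 [1y] bond c/2=3/200: DF=(962111/1000000 − 3/200·(0.973900))/(1+3/200) = 1867/2000 ≈ 0.933500
step 3 [1.5y] swap r/2=1127/27947: DF=(1 − 1127/27947·(0.973900+0.933500))/(1+1127/27947) = 8873/10000 ≈ 0.887300
step 4 [2y] swap r/2=384/12265: DF=(1 − 384/12265·(0.973900+0.933500+0.887300))/(1+384/12265) = 553/625 ≈ 0.884800
step 5 [2.5y] swap r/2=1273/45522: DF=(1 − 1273/45522·(0.973900+0.933500+0.887300+0.884800))/(1+1273/45522) = 8727/10000 ≈ 0.872700
step 6 [3y] bond c/2=1/200: DF=(353739/400000 − 1/200·(0.973900+0.933500+0.887300+0.884800+0.872700))/(1+1/200) = 8573/10000 ≈ 0.857300
step 7 [3.5y] zero: DF = P = 8337/10000 ≈ 0.833700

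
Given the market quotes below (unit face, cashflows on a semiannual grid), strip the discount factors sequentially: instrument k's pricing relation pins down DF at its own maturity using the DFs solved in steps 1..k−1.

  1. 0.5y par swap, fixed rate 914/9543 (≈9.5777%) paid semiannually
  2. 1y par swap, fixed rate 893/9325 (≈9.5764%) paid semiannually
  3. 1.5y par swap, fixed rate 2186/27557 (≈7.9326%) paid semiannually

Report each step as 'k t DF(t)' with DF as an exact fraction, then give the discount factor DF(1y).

1 1/2 9543/10000
2 1 9107/10000
3 3/2 8907/10000
DF(1y) = 9107/10000 ≈ 0.910700

step 1 [0.5y] swap r/2=457/9543: DF=(1 − 457/9543·(0))/(1+457/9543) = 9543/10000 ≈ 0.954300
step 2 [1y] swap r/2=893/18650: DF=(1 − 893/18650·(0.954300))/(1+893/18650) = 9107/10000 ≈ 0.910700
step 3 [1.5y] swap r/2=1093/27557: DF=(1 − 1093/27557·(0.954300+0.910700))/(1+1093/27557) = 8907/10000 ≈ 0.890700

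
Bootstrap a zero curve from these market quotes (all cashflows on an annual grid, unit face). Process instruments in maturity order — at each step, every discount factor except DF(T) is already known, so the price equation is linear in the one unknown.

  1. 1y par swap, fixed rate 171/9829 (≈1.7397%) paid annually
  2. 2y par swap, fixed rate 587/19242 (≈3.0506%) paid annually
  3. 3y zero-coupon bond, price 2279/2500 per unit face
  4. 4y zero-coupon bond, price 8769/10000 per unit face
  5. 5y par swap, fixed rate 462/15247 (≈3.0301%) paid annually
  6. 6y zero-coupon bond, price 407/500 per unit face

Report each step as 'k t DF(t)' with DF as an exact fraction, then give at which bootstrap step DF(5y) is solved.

step 1 [1y] swap r/1=171/9829: DF=(1 − 171/9829·(0))/(1+171/9829) = 9829/10000 ≈ 0.982900
step 2 [2y] swap r/1=587/19242: DF=(1 − 587/19242·(0.982900))/(1+587/19242) = 9413/10000 ≈ 0.941300
step 3 [3y] zero: DF = P = 2279/2500 ≈ 0.911600
step 4 [4y] zero: DF = P = 8769/10000 ≈ 0.876900
step 5 [5y] swap r/1=462/15247: DF=(1 − 462/15247·(0.982900+0.941300+0.911600+0.876900))/(1+462/15247) = 4307/5000 ≈ 0.861400
step 6 [6y] zero: DF = P = 407/500 ≈ 0.814000

1 1 9829/10000
2 2 9413/10000
3 3 2279/2500
4 4 8769/10000
5 5 4307/5000
6 6 407/500
DF(5y) is solved at step 5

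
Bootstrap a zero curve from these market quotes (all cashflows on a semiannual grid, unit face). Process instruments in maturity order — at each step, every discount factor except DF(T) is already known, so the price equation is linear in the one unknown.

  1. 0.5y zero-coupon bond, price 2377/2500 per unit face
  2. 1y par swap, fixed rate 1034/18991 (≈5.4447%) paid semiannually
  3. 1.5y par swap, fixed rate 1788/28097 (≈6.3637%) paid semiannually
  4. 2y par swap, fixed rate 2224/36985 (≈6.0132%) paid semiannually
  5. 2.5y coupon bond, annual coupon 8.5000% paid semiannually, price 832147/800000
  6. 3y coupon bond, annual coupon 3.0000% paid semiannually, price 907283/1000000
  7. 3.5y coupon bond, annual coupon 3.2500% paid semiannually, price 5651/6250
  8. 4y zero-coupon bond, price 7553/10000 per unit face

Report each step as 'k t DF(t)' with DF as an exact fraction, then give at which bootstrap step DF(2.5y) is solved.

step 1 [0.5y] zero: DF = P = 2377/2500 ≈ 0.950800
step 2 [1y] swap r/2=517/18991: DF=(1 − 517/18991·(0.950800))/(1+517/18991) = 9483/10000 ≈ 0.948300
step 3 [1.5y] swap r/2=894/28097: DF=(1 − 894/28097·(0.950800+0.948300))/(1+894/28097) = 4553/5000 ≈ 0.910600
step 4 [2y] swap r/2=1112/36985: DF=(1 − 1112/36985·(0.950800+0.948300+0.910600))/(1+1112/36985) = 1111/1250 ≈ 0.888800
step 5 [2.5y] bond c/2=17/400: DF=(832147/800000 − 17/400·(0.950800+0.948300+0.910600+0.888800))/(1+17/400) = 847/1000 ≈ 0.847000
step 6 [3y] bond c/2=3/200: DF=(907283/1000000 − 3/200·(0.950800+0.948300+0.910600+0.888800+0.847000))/(1+3/200) = 8267/10000 ≈ 0.826700
step 7 [3.5y] bond c/2=13/800: DF=(5651/6250 − 13/800·(0.950800+0.948300+0.910600+0.888800+0.847000+0.826700))/(1+13/800) = 4019/5000 ≈ 0.803800
step 8 [4y] zero: DF = P = 7553/10000 ≈ 0.755300

1 1/2 2377/2500
2 1 9483/10000
3 3/2 4553/5000
4 2 1111/1250
5 5/2 847/1000
6 3 8267/10000
7 7/2 4019/5000
8 4 7553/10000
DF(2.5y) is solved at step 5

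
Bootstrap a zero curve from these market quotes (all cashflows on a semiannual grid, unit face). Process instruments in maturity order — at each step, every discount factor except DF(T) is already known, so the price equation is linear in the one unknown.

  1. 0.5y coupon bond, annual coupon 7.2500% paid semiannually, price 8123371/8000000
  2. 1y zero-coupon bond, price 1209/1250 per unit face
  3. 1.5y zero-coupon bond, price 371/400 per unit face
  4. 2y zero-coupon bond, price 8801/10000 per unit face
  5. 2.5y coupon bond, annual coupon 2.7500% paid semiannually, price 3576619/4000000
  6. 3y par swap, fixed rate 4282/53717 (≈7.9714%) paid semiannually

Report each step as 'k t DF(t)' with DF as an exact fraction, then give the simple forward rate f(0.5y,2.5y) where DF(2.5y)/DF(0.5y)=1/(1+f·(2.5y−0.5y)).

1 1/2 9799/10000
2 1 1209/1250
3 3/2 371/400
4 2 8801/10000
5 5/2 8311/10000
6 3 7859/10000
f(0.5y,2.5y) = ((9799/10000)/(8311/10000) − 1)/(2) = 744/8311 ≈ 8.9520%

step 1 [0.5y] bond c/2=29/800: DF=(8123371/8000000 − 29/800·(0))/(1+29/800) = 9799/10000 ≈ 0.979900
step 2 [1y] zero: DF = P = 1209/1250 ≈ 0.967200
step 3 [1.5y] zero: DF = P = 371/400 ≈ 0.927500
step 4 [2y] zero: DF = P = 8801/10000 ≈ 0.880100
step 5 [2.5y] bond c/2=11/800: DF=(3576619/4000000 − 11/800·(0.979900+0.967200+0.927500+0.880100))/(1+11/800) = 8311/10000 ≈ 0.831100
step 6 [3y] swap r/2=2141/53717: DF=(1 − 2141/53717·(0.979900+0.967200+0.927500+0.880100+0.831100))/(1+2141/53717) = 7859/10000 ≈ 0.785900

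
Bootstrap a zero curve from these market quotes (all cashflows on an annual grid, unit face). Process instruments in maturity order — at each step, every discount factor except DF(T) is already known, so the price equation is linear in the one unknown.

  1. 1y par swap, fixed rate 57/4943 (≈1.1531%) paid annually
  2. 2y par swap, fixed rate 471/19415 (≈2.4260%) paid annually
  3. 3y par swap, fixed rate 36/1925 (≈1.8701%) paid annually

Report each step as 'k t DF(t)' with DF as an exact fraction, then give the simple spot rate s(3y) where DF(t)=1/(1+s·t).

1 1 4943/5000
2 2 9529/10000
3 3 473/500
s(3y) = (1/(473/500) − 1)/(3) = 9/473 ≈ 1.9027%

step 1 [1y] swap r/1=57/4943: DF=(1 − 57/4943·(0))/(1+57/4943) = 4943/5000 ≈ 0.988600
step 2 [2y] swap r/1=471/19415: DF=(1 − 471/19415·(0.988600))/(1+471/19415) = 9529/10000 ≈ 0.952900
step 3 [3y] swap r/1=36/1925: DF=(1 − 36/1925·(0.988600+0.952900))/(1+36/1925) = 473/500 ≈ 0.946000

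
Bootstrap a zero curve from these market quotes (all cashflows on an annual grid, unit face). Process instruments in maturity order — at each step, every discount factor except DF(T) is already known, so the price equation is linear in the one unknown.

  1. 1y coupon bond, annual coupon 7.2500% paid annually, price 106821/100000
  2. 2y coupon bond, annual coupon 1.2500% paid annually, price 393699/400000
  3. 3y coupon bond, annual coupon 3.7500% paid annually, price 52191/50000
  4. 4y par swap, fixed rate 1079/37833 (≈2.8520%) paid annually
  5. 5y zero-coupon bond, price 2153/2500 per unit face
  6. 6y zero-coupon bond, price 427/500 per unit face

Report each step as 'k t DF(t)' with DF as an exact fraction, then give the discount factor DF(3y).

step 1 [1y] bond c/1=29/400: DF=(106821/100000 − 29/400·(0))/(1+29/400) = 249/250 ≈ 0.996000
step 2 [2y] bond c/1=1/80: DF=(393699/400000 − 1/80·(0.996000))/(1+1/80) = 4799/5000 ≈ 0.959800
step 3 [3y] bond c/1=3/80: DF=(52191/50000 − 3/80·(0.996000+0.959800))/(1+3/80) = 4677/5000 ≈ 0.935400
step 4 [4y] swap r/1=1079/37833: DF=(1 − 1079/37833·(0.996000+0.959800+0.935400))/(1+1079/37833) = 8921/10000 ≈ 0.892100
step 5 [5y] zero: DF = P = 2153/2500 ≈ 0.861200
step 6 [6y] zero: DF = P = 427/500 ≈ 0.854000

1 1 249/250
2 2 4799/5000
3 3 4677/5000
4 4 8921/10000
5 5 2153/2500
6 6 427/500
DF(3y) = 4677/5000 ≈ 0.935400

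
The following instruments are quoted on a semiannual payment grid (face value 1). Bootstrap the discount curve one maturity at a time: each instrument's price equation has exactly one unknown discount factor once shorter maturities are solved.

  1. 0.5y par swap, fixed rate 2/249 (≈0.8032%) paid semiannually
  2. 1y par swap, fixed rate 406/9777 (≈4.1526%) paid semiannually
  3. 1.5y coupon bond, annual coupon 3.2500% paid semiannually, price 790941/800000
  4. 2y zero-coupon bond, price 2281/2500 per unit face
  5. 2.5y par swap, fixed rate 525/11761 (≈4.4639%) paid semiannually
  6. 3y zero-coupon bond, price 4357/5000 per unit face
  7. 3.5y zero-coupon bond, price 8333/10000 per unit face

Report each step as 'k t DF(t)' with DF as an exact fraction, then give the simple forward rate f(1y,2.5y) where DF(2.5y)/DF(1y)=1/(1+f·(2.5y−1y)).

1 1/2 249/250
2 1 4797/5000
3 3/2 1177/1250
4 2 2281/2500
5 5/2 179/200
6 3 4357/5000
7 7/2 8333/10000
f(1y,2.5y) = ((4797/5000)/(179/200) − 1)/(3/2) = 644/13425 ≈ 4.7970%

step 1 [0.5y] swap r/2=1/249: DF=(1 − 1/249·(0))/(1+1/249) = 249/250 ≈ 0.996000
step 2 [1y] swap r/2=203/9777: DF=(1 − 203/9777·(0.996000))/(1+203/9777) = 4797/5000 ≈ 0.959400
step 3 [1.5y] bond c/2=13/800: DF=(790941/800000 − 13/800·(0.996000+0.959400))/(1+13/800) = 1177/1250 ≈ 0.941600
step 4 [2y] zero: DF = P = 2281/2500 ≈ 0.912400
step 5 [2.5y] swap r/2=525/23522: DF=(1 − 525/23522·(0.996000+0.959400+0.941600+0.912400))/(1+525/23522) = 179/200 ≈ 0.895000
step 6 [3y] zero: DF = P = 4357/5000 ≈ 0.871400
step 7 [3.5y] zero: DF = P = 8333/10000 ≈ 0.833300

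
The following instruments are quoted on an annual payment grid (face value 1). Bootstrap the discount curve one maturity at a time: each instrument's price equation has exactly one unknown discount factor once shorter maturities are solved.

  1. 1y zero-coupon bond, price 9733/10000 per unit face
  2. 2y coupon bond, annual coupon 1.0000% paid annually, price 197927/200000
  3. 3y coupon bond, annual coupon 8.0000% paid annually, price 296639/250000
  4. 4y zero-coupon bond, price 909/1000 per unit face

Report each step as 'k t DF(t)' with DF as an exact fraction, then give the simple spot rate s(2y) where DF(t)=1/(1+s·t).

step 1 [1y] zero: DF = P = 9733/10000 ≈ 0.973300
step 2 [2y] bond c/1=1/100: DF=(197927/200000 − 1/100·(0.973300))/(1+1/100) = 4851/5000 ≈ 0.970200
step 3 [3y] bond c/1=2/25: DF=(296639/250000 − 2/25·(0.973300+0.970200))/(1+2/25) = 9547/10000 ≈ 0.954700
step 4 [4y] zero: DF = P = 909/1000 ≈ 0.909000

1 1 9733/10000
2 2 4851/5000
3 3 9547/10000
4 4 909/1000
s(2y) = (1/(4851/5000) − 1)/(2) = 149/9702 ≈ 1.5358%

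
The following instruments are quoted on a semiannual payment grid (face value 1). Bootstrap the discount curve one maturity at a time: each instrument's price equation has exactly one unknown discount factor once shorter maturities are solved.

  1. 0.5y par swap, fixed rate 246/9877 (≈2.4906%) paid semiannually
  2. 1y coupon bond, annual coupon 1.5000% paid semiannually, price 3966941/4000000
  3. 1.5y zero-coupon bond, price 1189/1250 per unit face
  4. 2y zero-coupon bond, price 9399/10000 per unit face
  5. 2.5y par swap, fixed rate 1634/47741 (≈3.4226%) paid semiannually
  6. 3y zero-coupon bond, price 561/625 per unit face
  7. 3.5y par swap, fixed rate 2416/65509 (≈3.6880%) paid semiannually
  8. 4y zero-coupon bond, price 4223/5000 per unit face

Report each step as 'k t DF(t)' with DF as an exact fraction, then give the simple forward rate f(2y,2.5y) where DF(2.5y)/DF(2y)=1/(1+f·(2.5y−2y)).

1 1/2 9877/10000
2 1 977/1000
3 3/2 1189/1250
4 2 9399/10000
5 5/2 9183/10000
6 3 561/625
7 7/2 1099/1250
8 4 4223/5000
f(2y,2.5y) = ((9399/10000)/(9183/10000) − 1)/(1/2) = 144/3061 ≈ 4.7043%

step 1 [0.5y] swap r/2=123/9877: DF=(1 − 123/9877·(0))/(1+123/9877) = 9877/10000 ≈ 0.987700
step 2 [1y] bond c/2=3/400: DF=(3966941/4000000 − 3/400·(0.987700))/(1+3/400) = 977/1000 ≈ 0.977000
step 3 [1.5y] zero: DF = P = 1189/1250 ≈ 0.951200
step 4 [2y] zero: DF = P = 9399/10000 ≈ 0.939900
step 5 [2.5y] swap r/2=817/47741: DF=(1 − 817/47741·(0.987700+0.977000+0.951200+0.939900))/(1+817/47741) = 9183/10000 ≈ 0.918300
step 6 [3y] zero: DF = P = 561/625 ≈ 0.897600
step 7 [3.5y] swap r/2=1208/65509: DF=(1 − 1208/65509·(0.987700+0.977000+0.951200+0.939900+0.918300+0.897600))/(1+1208/65509) = 1099/1250 ≈ 0.879200
step 8 [4y] zero: DF = P = 4223/5000 ≈ 0.844600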